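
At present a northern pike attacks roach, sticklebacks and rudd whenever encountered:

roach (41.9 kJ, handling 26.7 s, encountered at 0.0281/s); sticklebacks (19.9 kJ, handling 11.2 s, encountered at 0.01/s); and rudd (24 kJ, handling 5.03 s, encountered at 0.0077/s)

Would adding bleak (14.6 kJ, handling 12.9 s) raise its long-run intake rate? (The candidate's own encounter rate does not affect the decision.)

Yes

On roach, sticklebacks and rudd alone, R = ΣλE/(1+Σλh) = 1.561/1.901 = 0.8212 kJ/s.
Profitability of bleak: 14.6/12.9 = 1.132 kJ/s.
1.132 > 0.8212, so adding bleak raises the average — include it.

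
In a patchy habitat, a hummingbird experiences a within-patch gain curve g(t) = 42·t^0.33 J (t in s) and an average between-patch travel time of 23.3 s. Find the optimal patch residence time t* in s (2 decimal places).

11.48 s

By the marginal value theorem, leave when the instantaneous gain rate g'(t) equals the habitat-wide average g(t)/(T + t).
g'(t) = 0.33·42·t^-0.67. Setting 0.33·42·t^-0.67 = 42·t^0.33/(23.3+t) gives 0.33(23.3+t) = t, so 0.67·t = 0.33×23.3.
t* = 0.33×23.3/0.67 = 11.48 s.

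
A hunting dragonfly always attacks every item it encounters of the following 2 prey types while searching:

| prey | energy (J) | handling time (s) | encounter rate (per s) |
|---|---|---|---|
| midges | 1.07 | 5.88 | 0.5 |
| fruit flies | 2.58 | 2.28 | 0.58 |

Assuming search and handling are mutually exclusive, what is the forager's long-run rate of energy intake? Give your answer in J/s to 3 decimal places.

Energy encountered per unit search time: 0.5×1.07 + 0.58×2.58 = 2.031 J/s.
Handling time per unit search time: 0.5×5.88 + 0.58×2.28 = 4.262.
Rate = 2.031/(1 + 4.262) = 0.386 J/s.

0.386 J/s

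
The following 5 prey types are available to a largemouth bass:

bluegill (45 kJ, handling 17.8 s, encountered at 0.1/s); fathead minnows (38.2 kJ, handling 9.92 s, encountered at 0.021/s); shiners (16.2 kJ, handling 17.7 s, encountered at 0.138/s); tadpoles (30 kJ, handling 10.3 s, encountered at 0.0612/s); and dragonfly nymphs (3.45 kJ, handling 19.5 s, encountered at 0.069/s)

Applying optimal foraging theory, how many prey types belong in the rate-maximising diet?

E/h in descending order: fathead minnows 3.85, tadpoles 2.91, bluegill 2.53, shiners 0.915, dragonfly nymphs 0.177 kJ/s. The optimal diet is the largest prefix of this list for which every included type satisfies E_i/h_i > R on the types above it.
Rate on top 1: 0.6639. tadpoles: 2.91 > 0.6639 → include.
Rate on top 2: 1.435. bluegill: 2.53 > 1.435 → include.
Rate on top 3: 1.973. shiners: 0.915 < 1.973 → exclude; stop.
Optimal diet: fathead minnows, tadpoles, bluegill — 3 of 5 types.

3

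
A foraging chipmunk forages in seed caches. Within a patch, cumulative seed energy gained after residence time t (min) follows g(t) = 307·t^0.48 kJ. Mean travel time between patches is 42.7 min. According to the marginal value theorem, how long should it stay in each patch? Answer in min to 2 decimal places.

39.42 min

Maximise g(t)/(T+t): set derivative to zero → g'(t)(T+t) = g(t).
g'(t) = 0.48·307·t^-0.52. Setting 0.48·307·t^-0.52 = 307·t^0.48/(42.7+t) gives 0.48(42.7+t) = t, so 0.52·t = 0.48×42.7.
t* = 0.48×42.7/0.52 = 39.42 min.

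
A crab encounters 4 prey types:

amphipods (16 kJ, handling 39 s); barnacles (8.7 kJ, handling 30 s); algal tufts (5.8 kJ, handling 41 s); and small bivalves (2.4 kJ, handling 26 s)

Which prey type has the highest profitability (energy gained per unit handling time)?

amphipods

In descending order of E/h:
amphipods: 16/39 = 0.41 kJ/s
barnacles: 8.7/30 = 0.29 kJ/s
algal tufts: 5.8/41 = 0.141 kJ/s
small bivalves: 2.4/26 = 0.0923 kJ/s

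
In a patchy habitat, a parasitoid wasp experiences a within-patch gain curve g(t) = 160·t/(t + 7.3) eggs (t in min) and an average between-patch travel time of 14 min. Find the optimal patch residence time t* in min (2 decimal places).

Optimal t* satisfies g'(t*) = g(t*)/(T + t*).
g'(t) = 160·7.3/(t + 7.3)². Setting 160·7.3/(t+7.3)² = 160t/[(t+7.3)(14+t)] gives 7.3(14+t) = t(t+7.3), so t² = 7.3×14 = 102.2.
t* = √102.2 = 10.11 min.

10.11 min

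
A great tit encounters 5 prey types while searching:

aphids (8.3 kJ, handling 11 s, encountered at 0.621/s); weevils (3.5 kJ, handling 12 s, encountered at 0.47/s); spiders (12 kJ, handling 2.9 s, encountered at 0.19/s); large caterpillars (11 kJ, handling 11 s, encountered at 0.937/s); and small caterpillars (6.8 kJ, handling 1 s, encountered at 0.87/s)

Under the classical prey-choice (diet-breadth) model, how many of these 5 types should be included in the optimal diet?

Rank by E/h (kJ/s): small caterpillars 6.8, spiders 4.14, large caterpillars 1, aphids 0.755, weevils 0.292. Include each in turn until the next type's E/h falls below the running intake rate.
Rate on top 1: 3.164. spiders: 4.14 > 3.164 → include.
Rate on top 2: 3.385. large caterpillars: 1 < 3.385 → exclude; stop.
Optimal diet: small caterpillars, spiders — 2 of 5 types.

2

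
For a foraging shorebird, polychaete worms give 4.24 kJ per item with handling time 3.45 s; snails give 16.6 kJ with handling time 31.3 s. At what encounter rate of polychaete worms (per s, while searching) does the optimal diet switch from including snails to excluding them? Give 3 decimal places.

0.220 per s

The zero-one rule: include snails iff E₂/h₂ > λE₁/(1+λh₁). Equality gives the switch point.
λE₁h₂ = E₂ + λE₂h₁ ⇒ λ = E₂/(E₁h₂ − E₂h₁) = 16.6/(132.7 − 57.27) = 0.22 per s.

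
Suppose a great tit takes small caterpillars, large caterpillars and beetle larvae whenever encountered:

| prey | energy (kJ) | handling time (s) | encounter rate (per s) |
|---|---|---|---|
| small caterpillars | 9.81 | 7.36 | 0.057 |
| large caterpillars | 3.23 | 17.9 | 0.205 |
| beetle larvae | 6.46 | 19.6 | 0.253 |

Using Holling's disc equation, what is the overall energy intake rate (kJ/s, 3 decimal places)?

0.284 kJ/s

R = (0.057×9.81 + 0.205×3.23 + 0.253×6.46) / (1 + 0.057×7.36 + 0.205×17.9 + 0.253×19.6) = 2.856/10.05 = 0.2842 kJ/s.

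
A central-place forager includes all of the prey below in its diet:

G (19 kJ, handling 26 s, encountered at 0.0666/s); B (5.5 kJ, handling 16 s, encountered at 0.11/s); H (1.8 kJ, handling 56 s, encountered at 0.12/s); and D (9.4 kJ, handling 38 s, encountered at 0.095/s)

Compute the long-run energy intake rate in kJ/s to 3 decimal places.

0.201 kJ/s

R = Σλ_iE_i / (1 + Σλ_ih_i)
Numerator: 0.0666×19 + 0.11×5.5 + 0.12×1.8 + 0.095×9.4 = 2.979
Denominator: 1 + 0.0666×26 + 0.11×16 + 0.12×56 + 0.095×38 = 14.82
R = 2.979/14.82 = 0.201 kJ/s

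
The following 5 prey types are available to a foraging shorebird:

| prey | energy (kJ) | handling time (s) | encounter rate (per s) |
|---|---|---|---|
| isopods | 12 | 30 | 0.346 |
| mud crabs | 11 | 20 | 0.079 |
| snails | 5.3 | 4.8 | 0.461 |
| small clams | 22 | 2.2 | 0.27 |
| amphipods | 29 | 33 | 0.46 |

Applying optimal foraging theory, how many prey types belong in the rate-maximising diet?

1

Profitabilities (E/h, kJ/s): small clams 10, snails 1.1, amphipods 0.879, mud crabs 0.55, isopods 0.4. Add prey in this order while the next type's profitability exceeds the intake rate on those already taken.
Rate on top 1: 3.726. snails: 1.1 < 3.726 → exclude; stop.
Optimal diet: small clams — 1 of 5 types.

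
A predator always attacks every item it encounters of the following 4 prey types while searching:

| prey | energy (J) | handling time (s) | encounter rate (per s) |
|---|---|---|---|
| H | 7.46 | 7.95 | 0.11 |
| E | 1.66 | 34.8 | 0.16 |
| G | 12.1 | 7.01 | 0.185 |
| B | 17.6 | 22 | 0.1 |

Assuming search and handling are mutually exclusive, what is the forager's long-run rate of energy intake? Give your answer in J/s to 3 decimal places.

R = (0.11×7.46 + 0.16×1.66 + 0.185×12.1 + 0.1×17.6) / (1 + 0.11×7.95 + 0.16×34.8 + 0.185×7.01 + 0.1×22) = 5.085/10.94 = 0.4648 J/s.

0.465 J/s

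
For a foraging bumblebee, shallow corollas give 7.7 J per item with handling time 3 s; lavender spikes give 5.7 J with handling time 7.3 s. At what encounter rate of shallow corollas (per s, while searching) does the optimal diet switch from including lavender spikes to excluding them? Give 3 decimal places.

Drop lavender spikes once their profitability E₂/h₂ falls below the rate achievable on shallow corollas alone: E₂/h₂ = λE₁/(1 + λh₁).
Solve for λ: λE₁h₂ = E₂(1 + λh₁) → λ(E₁h₂ − E₂h₁) = E₂ → λ = E₂/(E₁h₂ − E₂h₁).
λ = 5.7/(7.7×7.3 − 5.7×3) = 5.7/39.11 = 0.1457 per s.

0.146 per s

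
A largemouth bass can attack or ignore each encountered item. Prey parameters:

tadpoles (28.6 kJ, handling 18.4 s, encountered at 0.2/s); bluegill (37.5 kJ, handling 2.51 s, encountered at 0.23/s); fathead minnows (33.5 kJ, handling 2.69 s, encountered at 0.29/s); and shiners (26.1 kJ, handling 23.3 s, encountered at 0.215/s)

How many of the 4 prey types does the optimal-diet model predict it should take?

2

Profitabilities (E/h, kJ/s): bluegill 14.9, fathead minnows 12.5, tadpoles 1.55, shiners 1.12. Add prey in this order while the next type's profitability exceeds the intake rate on those already taken.
Rate on top 1: 5.468. fathead minnows: 12.5 > 5.468 → include.
Rate on top 2: 7.78. tadpoles: 1.55 < 7.78 → exclude; stop.
Optimal diet: bluegill, fathead minnows — 2 of 4 types.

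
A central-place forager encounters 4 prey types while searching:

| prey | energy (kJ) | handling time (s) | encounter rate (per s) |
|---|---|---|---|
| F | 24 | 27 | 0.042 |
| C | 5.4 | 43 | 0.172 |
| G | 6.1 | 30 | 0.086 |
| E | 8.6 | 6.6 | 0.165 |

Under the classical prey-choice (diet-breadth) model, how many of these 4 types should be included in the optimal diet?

Rank by E/h (kJ/s): E 1.3, F 0.889, G 0.203, C 0.126. Include each in turn until the next type's E/h falls below the running intake rate.
Rate on top 1: 0.6793. F: 0.889 > 0.6793 → include.
Rate on top 2: 0.753. G: 0.203 < 0.753 → exclude; stop.
Optimal diet: E, F — 2 of 4 types.

2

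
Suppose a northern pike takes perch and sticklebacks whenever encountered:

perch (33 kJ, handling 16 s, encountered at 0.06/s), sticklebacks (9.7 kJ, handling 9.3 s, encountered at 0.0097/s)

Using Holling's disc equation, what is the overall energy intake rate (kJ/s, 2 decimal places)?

Energy encountered per unit search time: 0.06×33 + 0.0097×9.7 = 2.074 kJ/s.
Handling time per unit search time: 0.06×16 + 0.0097×9.3 = 1.05.
Rate = 2.074/(1 + 1.05) = 1.012 kJ/s.

1.01 kJ/s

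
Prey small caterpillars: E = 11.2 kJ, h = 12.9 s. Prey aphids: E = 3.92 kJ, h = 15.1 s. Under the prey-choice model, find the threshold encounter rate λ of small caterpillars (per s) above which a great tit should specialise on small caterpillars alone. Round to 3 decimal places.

At the threshold, the rate on small caterpillars alone equals the profitability of aphids: λ·11.2/(1 + λ·12.9) = 3.92/15.1 = 0.2596.
Rearranging, λ(11.2 − 0.2596×12.9) = 0.2596, so λ = 0.2596/7.851 = 0.03307 per s.

0.033 per s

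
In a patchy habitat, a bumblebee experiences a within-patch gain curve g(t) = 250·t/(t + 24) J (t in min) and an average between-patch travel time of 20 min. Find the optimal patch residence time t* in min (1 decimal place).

By the marginal value theorem, leave when the instantaneous gain rate g'(t) equals the habitat-wide average g(t)/(T + t).
g'(t) = 250·24/(t + 24)². Setting 250·24/(t+24)² = 250t/[(t+24)(20+t)] gives 24(20+t) = t(t+24), so t² = 24×20 = 480.
t* = √480 = 21.91 min.

21.9 min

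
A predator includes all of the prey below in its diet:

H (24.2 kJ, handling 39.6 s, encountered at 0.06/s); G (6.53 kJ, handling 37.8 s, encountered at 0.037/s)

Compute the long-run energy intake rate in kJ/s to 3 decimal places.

Energy encountered per unit search time: 0.06×24.2 + 0.037×6.53 = 1.694 kJ/s.
Handling time per unit search time: 0.06×39.6 + 0.037×37.8 = 3.775.
Rate = 1.694/(1 + 3.775) = 0.3547 kJ/s.

0.355 kJ/s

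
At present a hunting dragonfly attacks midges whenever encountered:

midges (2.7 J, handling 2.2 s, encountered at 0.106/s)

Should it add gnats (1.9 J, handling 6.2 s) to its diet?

Yes

On midges alone, R = ΣλE/(1+Σλh) = 0.2862/1.233 = 0.2321 J/s.
Profitability of gnats: 1.9/6.2 = 0.3065 J/s.
Since 0.3065 > R, including gnats increases the long-run rate.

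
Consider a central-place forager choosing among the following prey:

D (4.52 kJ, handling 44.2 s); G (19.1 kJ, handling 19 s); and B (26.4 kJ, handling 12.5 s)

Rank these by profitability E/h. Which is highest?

Profitability E/h (kJ/s): D = 4.52/44.2 = 0.102, G = 19.1/19 = 1.01, B = 26.4/12.5 = 2.11.
Ranked: B > G > D.

B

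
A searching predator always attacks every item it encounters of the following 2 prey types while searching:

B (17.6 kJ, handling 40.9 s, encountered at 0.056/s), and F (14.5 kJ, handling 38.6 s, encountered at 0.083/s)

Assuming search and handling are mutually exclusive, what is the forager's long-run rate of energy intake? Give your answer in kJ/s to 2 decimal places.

R = (0.056×17.6 + 0.083×14.5) / (1 + 0.056×40.9 + 0.083×38.6) = 2.189/6.494 = 0.3371 kJ/s.

0.34 kJ/s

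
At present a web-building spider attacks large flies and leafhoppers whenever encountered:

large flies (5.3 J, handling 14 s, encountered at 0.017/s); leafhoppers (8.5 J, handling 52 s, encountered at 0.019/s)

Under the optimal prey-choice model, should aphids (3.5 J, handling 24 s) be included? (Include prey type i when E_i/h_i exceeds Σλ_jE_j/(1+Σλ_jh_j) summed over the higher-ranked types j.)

Current rate: (0.017×5.3 + 0.019×8.5)/(1 + 0.017×14 + 0.019×52) = 0.113 J/s.
aphids: E/h = 3.5/24 = 0.1458 J/s.
0.1458 > 0.113, so adding aphids raises the average — include it.

Yes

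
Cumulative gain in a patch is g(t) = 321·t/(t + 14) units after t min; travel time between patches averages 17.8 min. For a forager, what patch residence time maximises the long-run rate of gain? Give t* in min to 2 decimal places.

15.79 min

Maximise g(t)/(T+t): set derivative to zero → g'(t)(T+t) = g(t).
g'(t) = 321·14/(t + 14)². Setting 321·14/(t+14)² = 321t/[(t+14)(17.8+t)] gives 14(17.8+t) = t(t+14), so t² = 14×17.8 = 249.2.
t* = √249.2 = 15.79 min.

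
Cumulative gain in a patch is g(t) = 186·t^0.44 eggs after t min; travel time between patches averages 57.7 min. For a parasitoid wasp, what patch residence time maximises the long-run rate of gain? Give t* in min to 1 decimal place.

45.3 min

By the marginal value theorem, leave when the instantaneous gain rate g'(t) equals the habitat-wide average g(t)/(T + t).
g'(t) = 0.44·186·t^-0.56. Setting 0.44·186·t^-0.56 = 186·t^0.44/(57.7+t) gives 0.44(57.7+t) = t, so 0.56·t = 0.44×57.7.
t* = 0.44×57.7/0.56 = 45.34 min.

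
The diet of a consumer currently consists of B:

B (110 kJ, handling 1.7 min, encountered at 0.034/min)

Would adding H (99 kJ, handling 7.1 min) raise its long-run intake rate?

Yes

Current rate: (0.034×110)/(1 + 0.034×1.7) = 3.536 kJ/min.
Profitability of H: 99/7.1 = 13.94 kJ/min.
13.94 > 3.536, so adding H raises the average — include it.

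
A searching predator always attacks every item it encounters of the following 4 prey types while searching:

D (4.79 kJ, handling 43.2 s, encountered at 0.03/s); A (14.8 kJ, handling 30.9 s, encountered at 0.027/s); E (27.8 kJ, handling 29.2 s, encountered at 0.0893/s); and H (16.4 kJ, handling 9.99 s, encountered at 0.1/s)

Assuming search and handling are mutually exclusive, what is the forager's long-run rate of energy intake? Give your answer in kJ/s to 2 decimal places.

R = (0.03×4.79 + 0.027×14.8 + 0.0893×27.8 + 0.1×16.4) / (1 + 0.03×43.2 + 0.027×30.9 + 0.0893×29.2 + 0.1×9.99) = 4.666/6.737 = 0.6926 kJ/s.

0.69 kJ/s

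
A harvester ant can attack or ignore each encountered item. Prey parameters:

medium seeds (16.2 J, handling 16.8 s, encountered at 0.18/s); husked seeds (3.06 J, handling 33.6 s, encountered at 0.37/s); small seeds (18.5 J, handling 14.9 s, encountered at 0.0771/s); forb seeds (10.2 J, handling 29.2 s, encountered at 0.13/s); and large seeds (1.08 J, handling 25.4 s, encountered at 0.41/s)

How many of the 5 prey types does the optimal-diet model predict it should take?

2

E/h in descending order: small seeds 1.24, medium seeds 0.964, forb seeds 0.349, husked seeds 0.0911, large seeds 0.0425 J/s. The optimal diet is the largest prefix of this list for which every included type satisfies E_i/h_i > R on the types above it.
Rate on top 1: 0.6638. medium seeds: 0.964 > 0.6638 → include.
Rate on top 2: 0.8395. forb seeds: 0.349 < 0.8395 → exclude; stop.
Optimal diet: small seeds, medium seeds — 2 of 5 types.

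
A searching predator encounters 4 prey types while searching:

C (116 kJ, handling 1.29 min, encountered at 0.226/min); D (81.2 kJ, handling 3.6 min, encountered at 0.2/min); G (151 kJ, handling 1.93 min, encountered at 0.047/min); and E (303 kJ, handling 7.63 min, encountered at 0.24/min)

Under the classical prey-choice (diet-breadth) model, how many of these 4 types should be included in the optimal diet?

Profitabilities (E/h, kJ/min): C 89.9, G 78.2, E 39.7, D 22.6. Add prey in this order while the next type's profitability exceeds the intake rate on those already taken.
Rate on top 1: 20.3. G: 78.2 > 20.3 → include.
Rate on top 2: 24.1. E: 39.7 > 24.1 → include.
Rate on top 3: 33. D: 22.6 < 33 → exclude; stop.
Optimal diet: C, G, E — 3 of 4 types.

3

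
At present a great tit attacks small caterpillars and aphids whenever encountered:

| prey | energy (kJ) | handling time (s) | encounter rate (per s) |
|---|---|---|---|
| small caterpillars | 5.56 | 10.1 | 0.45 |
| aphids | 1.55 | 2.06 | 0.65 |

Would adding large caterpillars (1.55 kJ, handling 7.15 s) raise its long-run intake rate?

No

On small caterpillars and aphids alone, R = ΣλE/(1+Σλh) = 3.51/6.884 = 0.5098 kJ/s.
Profitability of large caterpillars: 1.55/7.15 = 0.2168 kJ/s.
Since 0.2168 < R, time spent handling large caterpillars is better spent searching.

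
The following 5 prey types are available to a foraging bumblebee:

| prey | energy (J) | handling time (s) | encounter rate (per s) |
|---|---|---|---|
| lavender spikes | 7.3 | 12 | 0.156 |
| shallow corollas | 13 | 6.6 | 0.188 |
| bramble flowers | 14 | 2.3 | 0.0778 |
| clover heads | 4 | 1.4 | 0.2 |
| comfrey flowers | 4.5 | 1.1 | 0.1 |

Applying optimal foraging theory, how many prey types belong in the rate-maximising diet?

4

Profitabilities (E/h, J/s): bramble flowers 6.09, comfrey flowers 4.09, clover heads 2.86, shallow corollas 1.97, lavender spikes 0.608. Add prey in this order while the next type's profitability exceeds the intake rate on those already taken.
Rate on top 1: 0.9239. comfrey flowers: 4.09 > 0.9239 → include.
Rate on top 2: 1.194. clover heads: 2.86 > 1.194 → include.
Rate on top 3: 1.491. shallow corollas: 1.97 > 1.491 → include.
Rate on top 4: 1.702. lavender spikes: 0.608 < 1.702 → exclude; stop.
Optimal diet: bramble flowers, comfrey flowers, clover heads, shallow corollas — 4 of 5 types.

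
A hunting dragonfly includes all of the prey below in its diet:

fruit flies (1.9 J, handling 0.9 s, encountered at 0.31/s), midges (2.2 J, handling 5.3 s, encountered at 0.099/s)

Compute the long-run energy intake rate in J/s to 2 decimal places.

Energy encountered per unit search time: 0.31×1.9 + 0.099×2.2 = 0.8068 J/s.
Handling time per unit search time: 0.31×0.9 + 0.099×5.3 = 0.8037.
Rate = 0.8068/(1 + 0.8037) = 0.4473 J/s.

0.45 J/s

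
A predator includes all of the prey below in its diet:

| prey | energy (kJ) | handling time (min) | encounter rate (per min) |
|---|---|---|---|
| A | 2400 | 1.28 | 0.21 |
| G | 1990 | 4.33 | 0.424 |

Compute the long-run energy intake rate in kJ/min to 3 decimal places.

R = Σλ_iE_i / (1 + Σλ_ih_i)
Numerator: 0.21×2400 + 0.424×1990 = 1348
Denominator: 1 + 0.21×1.28 + 0.424×4.33 = 3.105
R = 1348/3.105 = 434.1 kJ/min

434.100 kJ/min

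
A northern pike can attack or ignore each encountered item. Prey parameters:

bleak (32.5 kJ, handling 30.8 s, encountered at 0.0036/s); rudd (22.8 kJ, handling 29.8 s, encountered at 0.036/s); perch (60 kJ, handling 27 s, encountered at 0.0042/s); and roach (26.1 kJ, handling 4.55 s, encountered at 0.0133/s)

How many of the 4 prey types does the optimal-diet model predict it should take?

4

Profitabilities (E/h, kJ/s): roach 5.74, perch 2.22, bleak 1.06, rudd 0.765. Add prey in this order while the next type's profitability exceeds the intake rate on those already taken.
Rate on top 1: 0.3273. perch: 2.22 > 0.3273 → include.
Rate on top 2: 0.5104. bleak: 1.06 > 0.5104 → include.
Rate on top 3: 0.5574. rudd: 0.765 > 0.5574 → include.
Optimal diet: roach, perch, bleak, rudd — 4 of 4 types.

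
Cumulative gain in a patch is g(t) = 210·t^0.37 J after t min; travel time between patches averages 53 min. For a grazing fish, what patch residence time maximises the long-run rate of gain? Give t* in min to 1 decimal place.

Optimal t* satisfies g'(t*) = g(t*)/(T + t*).
g'(t) = 0.37·210·t^-0.63. Setting 0.37·210·t^-0.63 = 210·t^0.37/(53+t) gives 0.37(53+t) = t, so 0.63·t = 0.37×53.
t* = 0.37×53/0.63 = 31.13 min.

31.1 min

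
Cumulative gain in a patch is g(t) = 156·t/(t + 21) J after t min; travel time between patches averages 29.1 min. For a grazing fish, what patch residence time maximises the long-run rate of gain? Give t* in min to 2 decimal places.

24.72 min

By the marginal value theorem, leave when the instantaneous gain rate g'(t) equals the habitat-wide average g(t)/(T + t).
g'(t) = 156·21/(t + 21)². Setting 156·21/(t+21)² = 156t/[(t+21)(29.1+t)] gives 21(29.1+t) = t(t+21), so t² = 21×29.1 = 611.1.
t* = √611.1 = 24.72 min.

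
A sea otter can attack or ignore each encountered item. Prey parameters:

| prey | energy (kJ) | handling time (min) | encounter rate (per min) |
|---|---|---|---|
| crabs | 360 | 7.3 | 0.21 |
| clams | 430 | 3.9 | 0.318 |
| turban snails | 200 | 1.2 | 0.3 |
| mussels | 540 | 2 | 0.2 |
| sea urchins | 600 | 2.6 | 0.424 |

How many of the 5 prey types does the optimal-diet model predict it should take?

Rank by E/h (kJ/min): mussels 270, sea urchins 231, turban snails 167, clams 110, crabs 49.3. Include each in turn until the next type's E/h falls below the running intake rate.
Rate on top 1: 77.14. sea urchins: 231 > 77.14 → include.
Rate on top 2: 144.8. turban snails: 167 > 144.8 → include.
Rate on top 3: 147.6. clams: 110 < 147.6 → exclude; stop.
Optimal diet: mussels, sea urchins, turban snails — 3 of 5 types.

3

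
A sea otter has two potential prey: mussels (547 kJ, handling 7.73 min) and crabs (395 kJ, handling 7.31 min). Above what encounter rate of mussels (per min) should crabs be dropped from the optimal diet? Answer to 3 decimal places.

At the threshold, the rate on mussels alone equals the profitability of crabs: λ·547/(1 + λ·7.73) = 395/7.31 = 54.04.
Rearranging, λ(547 − 54.04×7.73) = 54.04, so λ = 54.04/129.3 = 0.4179 per min.

0.418 per min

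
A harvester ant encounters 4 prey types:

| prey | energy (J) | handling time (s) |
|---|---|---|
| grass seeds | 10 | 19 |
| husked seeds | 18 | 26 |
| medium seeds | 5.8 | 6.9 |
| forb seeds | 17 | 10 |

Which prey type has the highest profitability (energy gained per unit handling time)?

forb seeds

In descending order of E/h:
forb seeds: 17/10 = 1.7 J/s
medium seeds: 5.8/6.9 = 0.841 J/s
husked seeds: 18/26 = 0.692 J/s
grass seeds: 10/19 = 0.526 J/s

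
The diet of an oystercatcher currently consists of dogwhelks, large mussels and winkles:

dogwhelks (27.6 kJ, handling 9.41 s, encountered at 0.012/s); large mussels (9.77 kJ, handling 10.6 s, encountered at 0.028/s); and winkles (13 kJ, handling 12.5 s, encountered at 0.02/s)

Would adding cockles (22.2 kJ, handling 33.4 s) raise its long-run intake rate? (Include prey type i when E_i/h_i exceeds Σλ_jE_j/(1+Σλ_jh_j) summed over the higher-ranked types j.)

Intake rate on the current diet: R = (0.012×27.6 + 0.028×9.77 + 0.02×13) / (1 + 0.012×9.41 + 0.028×10.6 + 0.02×12.5) = 0.8648/1.66 = 0.521 kJ/s.
Profitability of cockles: 22.2/33.4 = 0.6647 kJ/s.
0.6647 > 0.521, so adding cockles raises the average — include it.

Yes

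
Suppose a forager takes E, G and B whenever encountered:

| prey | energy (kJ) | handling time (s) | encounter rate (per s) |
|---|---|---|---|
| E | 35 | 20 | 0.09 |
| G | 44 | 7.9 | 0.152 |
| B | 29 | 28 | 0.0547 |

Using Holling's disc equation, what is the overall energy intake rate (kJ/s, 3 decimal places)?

R = (0.09×35 + 0.152×44 + 0.0547×29) / (1 + 0.09×20 + 0.152×7.9 + 0.0547×28) = 11.42/5.532 = 2.065 kJ/s.

2.065 kJ/s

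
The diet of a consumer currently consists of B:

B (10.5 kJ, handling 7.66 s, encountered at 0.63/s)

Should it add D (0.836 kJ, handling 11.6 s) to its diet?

No

Intake rate on the current diet: R = (0.63×10.5) / (1 + 0.63×7.66) = 6.615/5.826 = 1.135 kJ/s.
D: E/h = 0.836/11.6 = 0.07207 kJ/s.
Since 0.07207 < R, time spent handling D is better spent searching.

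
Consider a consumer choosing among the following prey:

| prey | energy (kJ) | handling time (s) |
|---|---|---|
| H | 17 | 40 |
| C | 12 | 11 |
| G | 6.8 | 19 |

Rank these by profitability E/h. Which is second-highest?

Profitability E/h (kJ/s): H = 17/40 = 0.425, C = 12/11 = 1.09, G = 6.8/19 = 0.358.
Ranked: C > H > G.

H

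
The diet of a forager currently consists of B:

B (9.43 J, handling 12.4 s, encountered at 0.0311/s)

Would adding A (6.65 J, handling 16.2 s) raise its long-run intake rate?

Intake rate on the current diet: R = (0.0311×9.43) / (1 + 0.0311×12.4) = 0.2933/1.386 = 0.2117 J/s.
Profitability of A: 6.65/16.2 = 0.4105 J/s.
Since 0.4105 > R, including A increases the long-run rate.

Yes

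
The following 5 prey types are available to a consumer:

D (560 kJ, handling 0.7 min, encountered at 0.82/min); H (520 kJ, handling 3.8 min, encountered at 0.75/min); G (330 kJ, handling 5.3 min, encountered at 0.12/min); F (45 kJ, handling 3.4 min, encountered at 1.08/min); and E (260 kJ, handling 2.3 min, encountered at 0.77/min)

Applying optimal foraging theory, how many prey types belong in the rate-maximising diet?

Rank by E/h (kJ/min): D 800, H 137, E 113, G 62.3, F 13.2. Include each in turn until the next type's E/h falls below the running intake rate.
Rate on top 1: 291.7. H: 137 < 291.7 → exclude; stop.
Optimal diet: D — 1 of 5 types.

1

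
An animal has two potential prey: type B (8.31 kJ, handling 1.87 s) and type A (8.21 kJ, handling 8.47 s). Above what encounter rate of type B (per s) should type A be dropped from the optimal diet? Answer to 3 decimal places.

Drop type A once their profitability E₂/h₂ falls below the rate achievable on type B alone: E₂/h₂ = λE₁/(1 + λh₁).
Solve for λ: λE₁h₂ = E₂(1 + λh₁) → λ(E₁h₂ − E₂h₁) = E₂ → λ = E₂/(E₁h₂ − E₂h₁).
λ = 8.21/(8.31×8.47 − 8.21×1.87) = 8.21/55.03 = 0.1492 per s.

0.149 per s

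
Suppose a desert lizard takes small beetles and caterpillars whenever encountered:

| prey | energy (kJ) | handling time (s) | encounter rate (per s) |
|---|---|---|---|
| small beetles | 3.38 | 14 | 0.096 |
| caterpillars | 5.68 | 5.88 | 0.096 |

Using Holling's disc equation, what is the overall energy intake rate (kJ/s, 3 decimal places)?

0.299 kJ/s

Energy encountered per unit search time: 0.096×3.38 + 0.096×5.68 = 0.8698 kJ/s.
Handling time per unit search time: 0.096×14 + 0.096×5.88 = 1.908.
Rate = 0.8698/(1 + 1.908) = 0.299 kJ/s.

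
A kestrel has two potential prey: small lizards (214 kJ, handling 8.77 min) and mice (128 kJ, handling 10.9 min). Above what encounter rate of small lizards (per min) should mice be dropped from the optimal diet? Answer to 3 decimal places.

0.106 per min

At the threshold, the rate on small lizards alone equals the profitability of mice: λ·214/(1 + λ·8.77) = 128/10.9 = 11.74.
Rearranging, λ(214 − 11.74×8.77) = 11.74, so λ = 11.74/111 = 0.1058 per min.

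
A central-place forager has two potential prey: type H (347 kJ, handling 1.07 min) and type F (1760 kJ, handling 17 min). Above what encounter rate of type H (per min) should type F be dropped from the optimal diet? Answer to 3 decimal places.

Drop type F once their profitability E₂/h₂ falls below the rate achievable on type H alone: E₂/h₂ = λE₁/(1 + λh₁).
Solve for λ: λE₁h₂ = E₂(1 + λh₁) → λ(E₁h₂ − E₂h₁) = E₂ → λ = E₂/(E₁h₂ − E₂h₁).
λ = 1760/(347×17 − 1760×1.07) = 1760/4016 = 0.4383 per min.

0.438 per min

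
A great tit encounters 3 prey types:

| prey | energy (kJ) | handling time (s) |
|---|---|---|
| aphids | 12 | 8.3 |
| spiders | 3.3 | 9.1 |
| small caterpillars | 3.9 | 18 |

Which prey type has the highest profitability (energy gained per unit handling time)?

aphids

Profitability E/h (kJ/s): aphids = 12/8.3 = 1.45, spiders = 3.3/9.1 = 0.363, small caterpillars = 3.9/18 = 0.217.
Ranked: aphids > spiders > small caterpillars.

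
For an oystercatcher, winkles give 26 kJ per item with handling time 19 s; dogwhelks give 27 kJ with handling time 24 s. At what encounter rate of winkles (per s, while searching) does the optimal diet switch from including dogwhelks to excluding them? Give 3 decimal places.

The zero-one rule: include dogwhelks iff E₂/h₂ > λE₁/(1+λh₁). Equality gives the switch point.
λE₁h₂ = E₂ + λE₂h₁ ⇒ λ = E₂/(E₁h₂ − E₂h₁) = 27/(624 − 513) = 0.2432 per s.

0.243 per s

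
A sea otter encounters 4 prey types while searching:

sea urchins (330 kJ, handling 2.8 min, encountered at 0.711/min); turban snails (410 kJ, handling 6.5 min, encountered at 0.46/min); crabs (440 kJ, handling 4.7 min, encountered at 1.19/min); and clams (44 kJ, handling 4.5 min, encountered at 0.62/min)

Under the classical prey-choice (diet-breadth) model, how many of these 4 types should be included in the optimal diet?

Profitabilities (E/h, kJ/min): sea urchins 118, crabs 93.6, turban snails 63.1, clams 9.78. Add prey in this order while the next type's profitability exceeds the intake rate on those already taken.
Rate on top 1: 78.45. crabs: 93.6 > 78.45 → include.
Rate on top 2: 88.33. turban snails: 63.1 < 88.33 → exclude; stop.
Optimal diet: sea urchins, crabs — 2 of 4 types.

2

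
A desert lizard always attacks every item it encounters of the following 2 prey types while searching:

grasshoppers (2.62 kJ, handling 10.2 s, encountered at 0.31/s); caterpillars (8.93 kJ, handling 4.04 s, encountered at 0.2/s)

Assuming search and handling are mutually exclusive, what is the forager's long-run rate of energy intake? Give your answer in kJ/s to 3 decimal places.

Energy encountered per unit search time: 0.31×2.62 + 0.2×8.93 = 2.598 kJ/s.
Handling time per unit search time: 0.31×10.2 + 0.2×4.04 = 3.97.
Rate = 2.598/(1 + 3.97) = 0.5228 kJ/s.

0.523 kJ/s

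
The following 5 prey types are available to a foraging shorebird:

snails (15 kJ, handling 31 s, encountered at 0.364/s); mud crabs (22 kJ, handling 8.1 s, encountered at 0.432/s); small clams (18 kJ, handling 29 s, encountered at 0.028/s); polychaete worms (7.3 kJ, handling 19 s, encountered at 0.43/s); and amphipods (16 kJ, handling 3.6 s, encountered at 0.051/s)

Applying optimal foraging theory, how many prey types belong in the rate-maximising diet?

Rank by E/h (kJ/s): amphipods 4.44, mud crabs 2.72, small clams 0.621, snails 0.484, polychaete worms 0.384. Include each in turn until the next type's E/h falls below the running intake rate.
Rate on top 1: 0.6894. mud crabs: 2.72 > 0.6894 → include.
Rate on top 2: 2.204. small clams: 0.621 < 2.204 → exclude; stop.
Optimal diet: amphipods, mud crabs — 2 of 5 types.

2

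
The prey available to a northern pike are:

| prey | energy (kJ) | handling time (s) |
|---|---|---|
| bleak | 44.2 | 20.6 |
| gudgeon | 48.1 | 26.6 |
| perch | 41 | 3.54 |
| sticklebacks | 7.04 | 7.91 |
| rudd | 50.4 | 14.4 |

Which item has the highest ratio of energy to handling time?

perch

Profitability E/h (kJ/s): bleak = 44.2/20.6 = 2.15, gudgeon = 48.1/26.6 = 1.81, perch = 41/3.54 = 11.6, sticklebacks = 7.04/7.91 = 0.89, rudd = 50.4/14.4 = 3.5.
Ranked: perch > rudd > bleak > gudgeon > sticklebacks.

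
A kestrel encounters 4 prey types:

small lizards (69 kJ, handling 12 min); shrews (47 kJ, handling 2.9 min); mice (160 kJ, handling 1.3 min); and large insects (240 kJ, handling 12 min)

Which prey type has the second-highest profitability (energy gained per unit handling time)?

large insects

In descending order of E/h:
mice: 160/1.3 = 123 kJ/min
large insects: 240/12 = 20 kJ/min
shrews: 47/2.9 = 16.2 kJ/min
small lizards: 69/12 = 5.75 kJ/min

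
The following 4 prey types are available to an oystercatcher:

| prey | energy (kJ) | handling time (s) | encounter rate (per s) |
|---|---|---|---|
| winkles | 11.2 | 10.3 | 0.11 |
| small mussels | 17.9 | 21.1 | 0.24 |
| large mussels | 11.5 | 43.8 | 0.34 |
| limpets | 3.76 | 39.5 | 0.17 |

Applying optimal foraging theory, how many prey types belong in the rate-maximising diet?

Profitabilities (E/h, kJ/s): winkles 1.09, small mussels 0.848, large mussels 0.263, limpets 0.0952. Add prey in this order while the next type's profitability exceeds the intake rate on those already taken.
Rate on top 1: 0.5776. small mussels: 0.848 > 0.5776 → include.
Rate on top 2: 0.7681. large mussels: 0.263 < 0.7681 → exclude; stop.
Optimal diet: winkles, small mussels — 2 of 4 types.

2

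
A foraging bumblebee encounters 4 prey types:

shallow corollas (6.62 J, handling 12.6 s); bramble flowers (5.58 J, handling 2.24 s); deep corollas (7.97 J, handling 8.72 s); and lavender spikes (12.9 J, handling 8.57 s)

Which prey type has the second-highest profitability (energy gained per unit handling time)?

Profitability E/h (J/s): shallow corollas = 6.62/12.6 = 0.525, bramble flowers = 5.58/2.24 = 2.49, deep corollas = 7.97/8.72 = 0.914, lavender spikes = 12.9/8.57 = 1.51.
Ranked: bramble flowers > lavender spikes > deep corollas > shallow corollas.

lavender spikes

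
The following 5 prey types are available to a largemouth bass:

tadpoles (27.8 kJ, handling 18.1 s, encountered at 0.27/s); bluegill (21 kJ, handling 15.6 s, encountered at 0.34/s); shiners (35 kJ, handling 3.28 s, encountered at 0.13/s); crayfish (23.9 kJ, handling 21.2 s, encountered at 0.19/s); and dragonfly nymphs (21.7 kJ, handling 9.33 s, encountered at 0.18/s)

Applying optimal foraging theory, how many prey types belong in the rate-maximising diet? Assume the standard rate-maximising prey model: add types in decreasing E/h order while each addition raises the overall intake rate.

1

E/h in descending order: shiners 10.7, dragonfly nymphs 2.33, tadpoles 1.54, bluegill 1.35, crayfish 1.13 kJ/s. The optimal diet is the largest prefix of this list for which every included type satisfies E_i/h_i > R on the types above it.
Rate on top 1: 3.19. dragonfly nymphs: 2.33 < 3.19 → exclude; stop.
Optimal diet: shiners — 1 of 5 types.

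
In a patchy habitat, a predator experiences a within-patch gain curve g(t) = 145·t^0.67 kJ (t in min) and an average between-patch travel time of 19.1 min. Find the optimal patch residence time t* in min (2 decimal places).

38.78 min

Maximise g(t)/(T+t): set derivative to zero → g'(t)(T+t) = g(t).
g'(t) = 0.67·145·t^-0.33. Setting 0.67·145·t^-0.33 = 145·t^0.67/(19.1+t) gives 0.67(19.1+t) = t, so 0.33·t = 0.67×19.1.
t* = 0.67×19.1/0.33 = 38.78 min.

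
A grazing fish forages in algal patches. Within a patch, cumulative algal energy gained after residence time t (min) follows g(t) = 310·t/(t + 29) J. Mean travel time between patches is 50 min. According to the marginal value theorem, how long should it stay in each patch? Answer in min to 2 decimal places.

38.08 min

By the marginal value theorem, leave when the instantaneous gain rate g'(t) equals the habitat-wide average g(t)/(T + t).
g'(t) = 310·29/(t + 29)². Setting 310·29/(t+29)² = 310t/[(t+29)(50+t)] gives 29(50+t) = t(t+29), so t² = 29×50 = 1450.
t* = √1450 = 38.08 min.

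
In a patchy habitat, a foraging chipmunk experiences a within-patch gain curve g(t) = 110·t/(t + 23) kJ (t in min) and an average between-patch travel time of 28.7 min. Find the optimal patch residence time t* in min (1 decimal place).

25.7 min

Maximise g(t)/(T+t): set derivative to zero → g'(t)(T+t) = g(t).
g'(t) = 110·23/(t + 23)². Setting 110·23/(t+23)² = 110t/[(t+23)(28.7+t)] gives 23(28.7+t) = t(t+23), so t² = 23×28.7 = 660.1.
t* = √660.1 = 25.69 min.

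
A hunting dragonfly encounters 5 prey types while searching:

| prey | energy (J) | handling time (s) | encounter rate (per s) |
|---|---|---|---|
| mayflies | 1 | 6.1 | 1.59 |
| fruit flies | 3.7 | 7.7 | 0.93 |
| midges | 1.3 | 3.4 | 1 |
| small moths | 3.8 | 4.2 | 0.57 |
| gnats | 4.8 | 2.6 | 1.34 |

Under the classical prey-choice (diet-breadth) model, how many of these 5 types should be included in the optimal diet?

1

Profitabilities (E/h, J/s): gnats 1.85, small moths 0.905, fruit flies 0.481, midges 0.382, mayflies 0.164. Add prey in this order while the next type's profitability exceeds the intake rate on those already taken.
Rate on top 1: 1.434. small moths: 0.905 < 1.434 → exclude; stop.
Optimal diet: gnats — 1 of 5 types.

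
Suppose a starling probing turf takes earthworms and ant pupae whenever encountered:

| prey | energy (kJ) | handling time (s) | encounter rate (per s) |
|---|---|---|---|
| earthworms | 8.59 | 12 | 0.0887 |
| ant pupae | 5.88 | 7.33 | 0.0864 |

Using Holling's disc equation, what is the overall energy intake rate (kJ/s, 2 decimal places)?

0.47 kJ/s

Energy encountered per unit search time: 0.0887×8.59 + 0.0864×5.88 = 1.27 kJ/s.
Handling time per unit search time: 0.0887×12 + 0.0864×7.33 = 1.698.
Rate = 1.27/(1 + 1.698) = 0.4708 kJ/s.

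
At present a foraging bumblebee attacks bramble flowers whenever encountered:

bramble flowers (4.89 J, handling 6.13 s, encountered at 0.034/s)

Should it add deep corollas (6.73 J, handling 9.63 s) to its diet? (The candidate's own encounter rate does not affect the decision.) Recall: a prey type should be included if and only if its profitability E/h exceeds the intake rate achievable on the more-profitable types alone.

Yes

Current rate: (0.034×4.89)/(1 + 0.034×6.13) = 0.1376 J/s.
deep corollas: E/h = 6.73/9.63 = 0.6989 J/s.
Since 0.6989 > R, including deep corollas increases the long-run rate.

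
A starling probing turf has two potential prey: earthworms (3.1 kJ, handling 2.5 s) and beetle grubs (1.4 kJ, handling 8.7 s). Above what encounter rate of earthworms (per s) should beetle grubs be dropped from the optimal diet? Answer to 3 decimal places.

The zero-one rule: include beetle grubs iff E₂/h₂ > λE₁/(1+λh₁). Equality gives the switch point.
λE₁h₂ = E₂ + λE₂h₁ ⇒ λ = E₂/(E₁h₂ − E₂h₁) = 1.4/(26.97 − 3.5) = 0.05965 per s.

0.060 per s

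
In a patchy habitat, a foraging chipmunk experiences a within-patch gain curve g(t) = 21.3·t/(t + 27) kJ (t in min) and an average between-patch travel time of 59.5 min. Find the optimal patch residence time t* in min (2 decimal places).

Maximise g(t)/(T+t): set derivative to zero → g'(t)(T+t) = g(t).
g'(t) = 21.3·27/(t + 27)². Setting 21.3·27/(t+27)² = 21.3t/[(t+27)(59.5+t)] gives 27(59.5+t) = t(t+27), so t² = 27×59.5 = 1606.
t* = √1606 = 40.08 min.

40.08 min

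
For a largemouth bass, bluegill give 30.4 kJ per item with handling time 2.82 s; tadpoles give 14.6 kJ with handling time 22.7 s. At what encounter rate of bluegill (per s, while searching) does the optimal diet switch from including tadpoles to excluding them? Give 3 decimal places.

0.022 per s

Drop tadpoles once their profitability E₂/h₂ falls below the rate achievable on bluegill alone: E₂/h₂ = λE₁/(1 + λh₁).
Solve for λ: λE₁h₂ = E₂(1 + λh₁) → λ(E₁h₂ − E₂h₁) = E₂ → λ = E₂/(E₁h₂ − E₂h₁).
λ = 14.6/(30.4×22.7 − 14.6×2.82) = 14.6/648.9 = 0.0225 per s.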